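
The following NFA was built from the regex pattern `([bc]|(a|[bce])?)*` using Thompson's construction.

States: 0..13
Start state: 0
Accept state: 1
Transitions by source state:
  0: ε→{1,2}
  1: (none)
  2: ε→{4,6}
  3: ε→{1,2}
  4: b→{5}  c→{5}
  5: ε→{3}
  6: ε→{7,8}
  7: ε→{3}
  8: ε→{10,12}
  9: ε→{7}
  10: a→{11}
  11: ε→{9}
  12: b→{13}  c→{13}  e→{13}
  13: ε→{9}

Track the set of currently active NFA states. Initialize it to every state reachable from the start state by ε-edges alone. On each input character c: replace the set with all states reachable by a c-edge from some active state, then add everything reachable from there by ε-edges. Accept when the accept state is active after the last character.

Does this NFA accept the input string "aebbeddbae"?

initial (ε-close {0}): {0,1,2,3,4,6,7,8,10,12}
'a' @ 1: {1,2,3,4,6,7,8,9,10,11,12}  (accept∈set)
'e' @ 2: {1,2,3,4,6,7,8,9,10,12,13}  (accept∈set)
'b' @ 3: {1,2,3,4,5,6,7,8,9,10,12,13}  (accept∈set)
'b' @ 4: {1,2,3,4,5,6,7,8,9,10,12,13}  (accept∈set)
'e' @ 5: {1,2,3,4,6,7,8,9,10,12,13}  (accept∈set)
'd' @ 6: {}  — state set empty
rest 'dbae' ignored (set empty)
after full input: {}  (accept=1 not in)

Answer: REJECT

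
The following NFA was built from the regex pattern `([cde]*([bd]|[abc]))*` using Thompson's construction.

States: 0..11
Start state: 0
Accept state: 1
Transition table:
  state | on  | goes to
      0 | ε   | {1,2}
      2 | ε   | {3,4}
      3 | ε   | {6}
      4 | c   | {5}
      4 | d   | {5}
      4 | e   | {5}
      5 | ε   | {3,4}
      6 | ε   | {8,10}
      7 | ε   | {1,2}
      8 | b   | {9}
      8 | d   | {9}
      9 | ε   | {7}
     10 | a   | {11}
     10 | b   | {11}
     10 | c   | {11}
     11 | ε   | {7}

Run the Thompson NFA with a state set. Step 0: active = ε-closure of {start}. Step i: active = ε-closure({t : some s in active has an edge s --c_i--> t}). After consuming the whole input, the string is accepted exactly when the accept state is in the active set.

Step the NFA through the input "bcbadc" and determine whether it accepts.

Answer: ACCEPT

Trace:
initial (ε-close {0}): {0,1,2,3,4,6,8,10}
'b' @ 1: {1,2,3,4,6,7,8,9,10,11}  (accept∈set)
'c' @ 2: {1,2,3,4,5,6,7,8,10,11}  (accept∈set)
'b' @ 3: {1,2,3,4,6,7,8,9,10,11}  (accept∈set)
'a' @ 4: {1,2,3,4,6,7,8,10,11}  (accept∈set)
'd' @ 5: {1,2,3,4,5,6,7,8,9,10}  (accept∈set)
'c' @ 6: {1,2,3,4,5,6,7,8,10,11}  (accept∈set)
end set {1,2,3,4,5,6,7,8,10,11} — state 1 in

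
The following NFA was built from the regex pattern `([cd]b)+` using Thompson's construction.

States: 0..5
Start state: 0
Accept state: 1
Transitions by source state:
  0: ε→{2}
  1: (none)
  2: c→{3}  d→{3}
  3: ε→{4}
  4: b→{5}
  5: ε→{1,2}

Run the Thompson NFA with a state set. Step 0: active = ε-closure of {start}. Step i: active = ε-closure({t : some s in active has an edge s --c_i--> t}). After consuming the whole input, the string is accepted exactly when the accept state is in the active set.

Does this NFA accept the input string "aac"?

initial (ε-close {0}): {0,2}
'a' @ 1: {}  — no active states
rest 'ac' ignored (set empty)
after full input: {}  (accept=1 not in)

Answer: REJECT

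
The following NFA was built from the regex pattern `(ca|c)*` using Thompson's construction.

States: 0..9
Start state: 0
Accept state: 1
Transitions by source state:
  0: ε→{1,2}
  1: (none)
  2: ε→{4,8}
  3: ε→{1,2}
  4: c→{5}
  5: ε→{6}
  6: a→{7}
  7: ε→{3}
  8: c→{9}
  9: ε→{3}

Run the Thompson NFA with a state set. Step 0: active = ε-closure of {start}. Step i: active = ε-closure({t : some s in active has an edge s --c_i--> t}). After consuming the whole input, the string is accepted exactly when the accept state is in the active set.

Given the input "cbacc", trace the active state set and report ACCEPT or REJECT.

Answer: REJECT

Steps:
S₀ = ε-closure({0}) = {0,1,2,4,8}
'c' @ 1: {1,2,3,4,5,6,8,9}  (accept∈set)
'b' @ 2: {}  — state set empty
rest 'acc' ignored (set empty)
after full input: {}  (accept=1 not in)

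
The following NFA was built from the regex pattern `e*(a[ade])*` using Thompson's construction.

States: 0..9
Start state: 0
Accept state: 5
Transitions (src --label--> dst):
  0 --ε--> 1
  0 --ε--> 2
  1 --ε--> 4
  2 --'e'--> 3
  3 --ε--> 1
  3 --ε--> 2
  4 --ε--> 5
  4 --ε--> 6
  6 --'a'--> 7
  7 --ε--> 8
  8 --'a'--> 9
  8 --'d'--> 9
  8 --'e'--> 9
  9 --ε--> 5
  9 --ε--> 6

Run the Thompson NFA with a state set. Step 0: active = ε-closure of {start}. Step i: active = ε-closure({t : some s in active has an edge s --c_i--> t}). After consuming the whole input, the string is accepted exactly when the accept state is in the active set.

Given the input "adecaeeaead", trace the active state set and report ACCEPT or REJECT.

Answer: REJECT

Derivation:
start: ε-closure({0}) = {0,1,2,4,5,6}
'a' @ 1: {7,8}
'd' @ 2: {5,6,9}  [accepting]
'e' @ 3: {}  — dead — no transitions
rest 'caeeaead' ignored (set empty)
final: {}; accept 5 not in set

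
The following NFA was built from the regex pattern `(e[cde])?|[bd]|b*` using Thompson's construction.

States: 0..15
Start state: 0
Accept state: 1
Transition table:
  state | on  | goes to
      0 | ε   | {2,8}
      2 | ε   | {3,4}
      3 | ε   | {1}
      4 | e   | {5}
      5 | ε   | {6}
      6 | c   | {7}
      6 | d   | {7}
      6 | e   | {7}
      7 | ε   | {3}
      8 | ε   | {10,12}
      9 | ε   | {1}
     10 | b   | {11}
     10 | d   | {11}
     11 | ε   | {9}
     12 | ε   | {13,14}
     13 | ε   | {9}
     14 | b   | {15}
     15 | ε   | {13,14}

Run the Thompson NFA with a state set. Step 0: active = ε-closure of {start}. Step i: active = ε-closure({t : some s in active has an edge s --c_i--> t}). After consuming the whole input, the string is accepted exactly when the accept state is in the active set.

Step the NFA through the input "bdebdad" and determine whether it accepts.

initial (ε-close {0}): {0,1,2,3,4,8,9,10,12,13,14}
'b' @ 1: {1,9,11,13,14,15}  [accepting]
'd' @ 2: {}  — no active states
rest 'ebdad' ignored (set empty)
after full input: {}  (accept=1 not in)

Answer: REJECT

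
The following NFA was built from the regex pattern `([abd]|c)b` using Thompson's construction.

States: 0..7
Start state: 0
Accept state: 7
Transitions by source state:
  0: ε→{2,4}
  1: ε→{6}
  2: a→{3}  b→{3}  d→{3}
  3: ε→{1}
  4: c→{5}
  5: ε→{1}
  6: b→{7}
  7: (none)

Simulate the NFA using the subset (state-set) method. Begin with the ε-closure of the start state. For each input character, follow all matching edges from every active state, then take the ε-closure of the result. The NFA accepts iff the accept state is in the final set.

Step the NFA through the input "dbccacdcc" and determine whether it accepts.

start: ε-closure({0}) = {0,2,4}
'd' @ 1: {1,3,6}
'b' @ 2: {7}  (accept∈set)
'c' @ 3: {}  — no active states
rest 'cacdcc' ignored (set empty)
end set {} — state 7 not in

Answer: REJECT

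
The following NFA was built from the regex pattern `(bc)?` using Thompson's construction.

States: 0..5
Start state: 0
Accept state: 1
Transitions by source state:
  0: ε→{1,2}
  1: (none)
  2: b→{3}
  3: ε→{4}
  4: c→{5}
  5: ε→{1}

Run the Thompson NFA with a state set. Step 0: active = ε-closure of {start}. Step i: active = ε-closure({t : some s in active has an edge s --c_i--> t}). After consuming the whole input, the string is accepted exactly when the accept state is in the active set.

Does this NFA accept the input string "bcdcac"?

start: ε-closure({0}) = {0,1,2}
'b' @ 1: {3,4}
'c' @ 2: {1,5}  ✓accept
'd' @ 3: {}  — no active states
rest 'cac' ignored (set empty)
after full input: {}  (accept=1 not in)

Answer: REJECT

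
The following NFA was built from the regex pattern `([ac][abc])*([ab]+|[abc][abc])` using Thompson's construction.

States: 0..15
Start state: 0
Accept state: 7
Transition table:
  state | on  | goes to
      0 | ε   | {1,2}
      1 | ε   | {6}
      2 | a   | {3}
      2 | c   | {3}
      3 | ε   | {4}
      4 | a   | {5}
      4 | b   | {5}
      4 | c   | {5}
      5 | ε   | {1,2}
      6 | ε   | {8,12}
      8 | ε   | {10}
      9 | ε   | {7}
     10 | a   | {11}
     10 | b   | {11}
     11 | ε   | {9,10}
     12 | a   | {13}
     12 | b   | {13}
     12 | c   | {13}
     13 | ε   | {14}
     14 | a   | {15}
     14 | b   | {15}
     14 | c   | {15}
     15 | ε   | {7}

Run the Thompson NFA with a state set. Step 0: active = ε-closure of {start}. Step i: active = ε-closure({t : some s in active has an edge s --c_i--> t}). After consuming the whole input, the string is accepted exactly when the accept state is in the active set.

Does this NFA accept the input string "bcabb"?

initial (ε-close {0}): {0,1,2,6,8,10,12}
'b' @ 1: {7,9,10,11,13,14}  (accept∈set)
'c' @ 2: {7,15}  (accept∈set)
'a' @ 3: {}  — state set empty
rest 'bb' ignored (set empty)
after full input: {}  (accept=7 not in)

Answer: REJECT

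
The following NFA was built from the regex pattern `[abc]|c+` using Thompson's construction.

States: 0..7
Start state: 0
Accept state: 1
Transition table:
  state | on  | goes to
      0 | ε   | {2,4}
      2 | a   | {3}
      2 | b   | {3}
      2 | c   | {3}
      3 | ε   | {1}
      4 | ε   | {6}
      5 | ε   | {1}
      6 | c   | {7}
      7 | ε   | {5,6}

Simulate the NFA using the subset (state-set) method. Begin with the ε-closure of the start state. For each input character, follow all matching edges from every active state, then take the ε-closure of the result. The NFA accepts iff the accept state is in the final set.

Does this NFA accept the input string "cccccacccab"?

Answer: REJECT

Trace:
S₀ = ε-closure({0}) = {0,2,4,6}
'c' @ 1: {1,3,5,6,7}  (accept∈set)
'c' @ 2: {1,5,6,7}  (accept∈set)
'c' @ 3: {1,5,6,7}  (accept∈set)
'c' @ 4: {1,5,6,7}  (accept∈set)
'c' @ 5: {1,5,6,7}  (accept∈set)
'a' @ 6: {}  — dead — no transitions
rest 'cccab' ignored (set empty)
final: {}; accept 1 not in set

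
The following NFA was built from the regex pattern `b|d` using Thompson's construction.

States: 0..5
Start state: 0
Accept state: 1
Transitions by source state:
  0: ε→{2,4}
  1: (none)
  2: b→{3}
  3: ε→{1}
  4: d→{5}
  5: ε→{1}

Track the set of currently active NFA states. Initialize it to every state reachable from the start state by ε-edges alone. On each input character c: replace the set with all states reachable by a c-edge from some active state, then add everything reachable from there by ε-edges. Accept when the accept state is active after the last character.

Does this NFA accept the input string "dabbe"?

start: ε-closure({0}) = {0,2,4}
'd' @ 1: {1,5}  ✓accept
'a' @ 2: {}  — dead — no transitions
rest 'bbe' ignored (set empty)
end set {} — state 1 not in

Answer: REJECT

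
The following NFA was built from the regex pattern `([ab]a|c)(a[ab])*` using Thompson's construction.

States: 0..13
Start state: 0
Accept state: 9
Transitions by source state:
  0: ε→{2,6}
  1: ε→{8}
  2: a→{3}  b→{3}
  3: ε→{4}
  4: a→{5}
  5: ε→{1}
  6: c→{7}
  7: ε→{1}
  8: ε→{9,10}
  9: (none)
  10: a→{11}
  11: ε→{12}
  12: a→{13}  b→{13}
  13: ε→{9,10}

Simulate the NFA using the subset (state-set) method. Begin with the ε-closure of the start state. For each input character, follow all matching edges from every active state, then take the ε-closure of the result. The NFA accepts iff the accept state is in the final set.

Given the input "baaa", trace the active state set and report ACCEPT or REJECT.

Answer: ACCEPT

Steps:
initial (ε-close {0}): {0,2,6}
'b' @ 1: {3,4}
'a' @ 2: {1,5,8,9,10}  [accepting]
'a' @ 3: {11,12}
'a' @ 4: {9,10,13}  [accepting]
end set {9,10,13} — state 9 in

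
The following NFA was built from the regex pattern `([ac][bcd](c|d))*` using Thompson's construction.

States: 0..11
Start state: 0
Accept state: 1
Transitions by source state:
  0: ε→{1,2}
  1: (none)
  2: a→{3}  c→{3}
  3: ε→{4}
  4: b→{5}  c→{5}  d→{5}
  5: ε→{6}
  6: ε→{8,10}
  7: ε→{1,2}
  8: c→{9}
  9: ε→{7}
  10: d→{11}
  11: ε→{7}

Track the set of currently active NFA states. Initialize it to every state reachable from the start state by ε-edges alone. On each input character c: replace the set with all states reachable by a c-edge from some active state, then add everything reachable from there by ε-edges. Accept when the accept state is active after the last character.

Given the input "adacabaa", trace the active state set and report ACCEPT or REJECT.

start: ε-closure({0}) = {0,1,2}
'a' @ 1: {3,4}
'd' @ 2: {5,6,8,10}
'a' @ 3: {}  — no active states
rest 'cabaa' ignored (set empty)
end set {} — state 1 not in

Answer: REJECT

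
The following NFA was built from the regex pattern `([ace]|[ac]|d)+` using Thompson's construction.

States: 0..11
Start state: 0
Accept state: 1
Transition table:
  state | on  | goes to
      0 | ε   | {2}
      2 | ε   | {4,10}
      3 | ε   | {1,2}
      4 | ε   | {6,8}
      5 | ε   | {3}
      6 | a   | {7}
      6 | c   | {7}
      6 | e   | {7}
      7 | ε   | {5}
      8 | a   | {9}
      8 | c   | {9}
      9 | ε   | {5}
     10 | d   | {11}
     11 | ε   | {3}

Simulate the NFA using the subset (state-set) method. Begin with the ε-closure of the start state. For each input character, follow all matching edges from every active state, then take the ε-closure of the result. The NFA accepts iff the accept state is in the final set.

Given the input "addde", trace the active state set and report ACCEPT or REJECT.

initial (ε-close {0}): {0,2,4,6,8,10}
'a' @ 1: {1,2,3,4,5,6,7,8,9,10}  ✓accept
'd' @ 2: {1,2,3,4,6,8,10,11}  ✓accept
'd' @ 3: {1,2,3,4,6,8,10,11}  ✓accept
'd' @ 4: {1,2,3,4,6,8,10,11}  ✓accept
'e' @ 5: {1,2,3,4,5,6,7,8,10}  ✓accept
after full input: {1,2,3,4,5,6,7,8,10}  (accept=1 in)

Answer: ACCEPT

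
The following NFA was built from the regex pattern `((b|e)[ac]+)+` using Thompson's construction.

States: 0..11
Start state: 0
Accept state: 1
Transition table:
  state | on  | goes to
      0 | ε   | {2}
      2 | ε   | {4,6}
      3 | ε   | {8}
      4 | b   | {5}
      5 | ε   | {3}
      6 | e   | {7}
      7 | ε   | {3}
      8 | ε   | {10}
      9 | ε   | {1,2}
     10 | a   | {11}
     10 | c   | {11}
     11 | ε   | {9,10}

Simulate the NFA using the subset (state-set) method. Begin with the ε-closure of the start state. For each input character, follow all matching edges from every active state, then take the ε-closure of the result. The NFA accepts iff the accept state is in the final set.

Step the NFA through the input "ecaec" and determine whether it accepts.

start: ε-closure({0}) = {0,2,4,6}
'e' @ 1: {3,7,8,10}
'c' @ 2: {1,2,4,6,9,10,11}  [accepting]
'a' @ 3: {1,2,4,6,9,10,11}  [accepting]
'e' @ 4: {3,7,8,10}
'c' @ 5: {1,2,4,6,9,10,11}  [accepting]
final: {1,2,4,6,9,10,11}; accept 1 in set

Answer: ACCEPT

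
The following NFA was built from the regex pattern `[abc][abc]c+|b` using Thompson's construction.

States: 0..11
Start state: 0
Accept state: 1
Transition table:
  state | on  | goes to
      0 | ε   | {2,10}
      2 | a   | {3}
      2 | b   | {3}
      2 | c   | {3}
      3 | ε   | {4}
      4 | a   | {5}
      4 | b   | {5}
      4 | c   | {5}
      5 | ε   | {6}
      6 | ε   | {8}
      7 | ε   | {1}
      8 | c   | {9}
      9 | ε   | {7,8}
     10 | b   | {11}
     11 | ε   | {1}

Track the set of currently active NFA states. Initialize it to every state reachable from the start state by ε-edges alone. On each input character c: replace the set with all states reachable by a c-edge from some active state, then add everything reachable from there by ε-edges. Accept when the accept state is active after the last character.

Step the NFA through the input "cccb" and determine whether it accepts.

start: ε-closure({0}) = {0,2,10}
'c' @ 1: {3,4}
'c' @ 2: {5,6,8}
'c' @ 3: {1,7,8,9}  (accept∈set)
'b' @ 4: {}  — dead — no transitions
final: {}; accept 1 not in set

Answer: REJECT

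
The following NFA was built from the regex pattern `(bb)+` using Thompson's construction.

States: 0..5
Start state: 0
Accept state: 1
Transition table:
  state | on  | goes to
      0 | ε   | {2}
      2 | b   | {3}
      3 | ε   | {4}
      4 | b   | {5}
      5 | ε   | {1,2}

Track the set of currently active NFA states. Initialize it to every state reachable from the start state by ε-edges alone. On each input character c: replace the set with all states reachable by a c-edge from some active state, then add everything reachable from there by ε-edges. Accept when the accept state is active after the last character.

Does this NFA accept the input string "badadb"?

S₀ = ε-closure({0}) = {0,2}
'b' @ 1: {3,4}
'a' @ 2: {}  — dead — no transitions
rest 'dadb' ignored (set empty)
end set {} — state 1 not in

Answer: REJECT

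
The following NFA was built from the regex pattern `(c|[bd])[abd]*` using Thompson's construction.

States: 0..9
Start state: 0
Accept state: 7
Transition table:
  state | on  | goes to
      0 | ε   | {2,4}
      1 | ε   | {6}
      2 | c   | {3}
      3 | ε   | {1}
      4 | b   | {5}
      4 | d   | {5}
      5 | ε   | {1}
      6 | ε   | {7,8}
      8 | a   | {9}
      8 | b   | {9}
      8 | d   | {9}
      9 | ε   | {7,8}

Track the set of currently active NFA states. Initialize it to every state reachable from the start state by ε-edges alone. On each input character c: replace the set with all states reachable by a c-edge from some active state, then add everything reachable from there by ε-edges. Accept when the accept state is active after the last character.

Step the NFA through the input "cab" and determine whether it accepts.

Answer: ACCEPT

Derivation:
start: ε-closure({0}) = {0,2,4}
'c' @ 1: {1,3,6,7,8}  (accept∈set)
'a' @ 2: {7,8,9}  (accept∈set)
'b' @ 3: {7,8,9}  (accept∈set)
end set {7,8,9} — state 7 in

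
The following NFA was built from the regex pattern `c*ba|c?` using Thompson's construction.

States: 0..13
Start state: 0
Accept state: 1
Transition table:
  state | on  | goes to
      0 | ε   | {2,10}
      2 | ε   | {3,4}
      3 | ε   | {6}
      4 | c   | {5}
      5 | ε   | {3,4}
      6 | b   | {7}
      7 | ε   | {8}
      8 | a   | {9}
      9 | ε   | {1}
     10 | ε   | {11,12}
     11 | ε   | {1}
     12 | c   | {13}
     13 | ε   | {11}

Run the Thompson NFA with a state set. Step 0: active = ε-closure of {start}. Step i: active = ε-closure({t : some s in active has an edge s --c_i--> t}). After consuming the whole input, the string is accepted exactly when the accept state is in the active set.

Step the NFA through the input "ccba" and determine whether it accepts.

Answer: ACCEPT

Derivation:
S₀ = ε-closure({0}) = {0,1,2,3,4,6,10,11,12}
'c' @ 1: {1,3,4,5,6,11,13}  ✓accept
'c' @ 2: {3,4,5,6}
'b' @ 3: {7,8}
'a' @ 4: {1,9}  ✓accept
end set {1,9} — state 1 in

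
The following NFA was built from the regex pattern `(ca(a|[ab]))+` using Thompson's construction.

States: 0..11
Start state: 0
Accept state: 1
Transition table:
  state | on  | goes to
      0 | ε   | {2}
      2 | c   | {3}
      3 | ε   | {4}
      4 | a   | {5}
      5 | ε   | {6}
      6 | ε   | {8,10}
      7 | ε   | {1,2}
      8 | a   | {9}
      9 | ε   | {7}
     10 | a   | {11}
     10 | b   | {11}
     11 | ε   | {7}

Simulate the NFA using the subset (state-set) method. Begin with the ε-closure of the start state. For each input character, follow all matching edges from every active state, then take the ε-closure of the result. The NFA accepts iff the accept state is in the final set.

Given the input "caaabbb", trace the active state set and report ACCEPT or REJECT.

Answer: REJECT

Steps:
initial (ε-close {0}): {0,2}
'c' @ 1: {3,4}
'a' @ 2: {5,6,8,10}
'a' @ 3: {1,2,7,9,11}  (accept∈set)
'a' @ 4: {}  — state set empty
rest 'bbb' ignored (set empty)
final: {}; accept 1 not in set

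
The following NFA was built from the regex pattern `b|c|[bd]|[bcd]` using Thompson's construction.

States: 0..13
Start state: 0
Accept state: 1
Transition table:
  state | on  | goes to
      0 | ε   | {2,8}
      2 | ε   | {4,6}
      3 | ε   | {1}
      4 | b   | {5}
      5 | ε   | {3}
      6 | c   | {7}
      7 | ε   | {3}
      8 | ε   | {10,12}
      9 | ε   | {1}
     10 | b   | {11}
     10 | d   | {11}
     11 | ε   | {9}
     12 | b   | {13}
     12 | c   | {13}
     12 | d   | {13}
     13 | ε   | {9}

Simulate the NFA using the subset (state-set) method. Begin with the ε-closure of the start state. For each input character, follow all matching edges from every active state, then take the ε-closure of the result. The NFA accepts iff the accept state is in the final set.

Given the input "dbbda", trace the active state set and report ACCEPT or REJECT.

initial (ε-close {0}): {0,2,4,6,8,10,12}
'd' @ 1: {1,9,11,13}  ✓accept
'b' @ 2: {}  — state set empty
rest 'bda' ignored (set empty)
final: {}; accept 1 not in set

Answer: REJECT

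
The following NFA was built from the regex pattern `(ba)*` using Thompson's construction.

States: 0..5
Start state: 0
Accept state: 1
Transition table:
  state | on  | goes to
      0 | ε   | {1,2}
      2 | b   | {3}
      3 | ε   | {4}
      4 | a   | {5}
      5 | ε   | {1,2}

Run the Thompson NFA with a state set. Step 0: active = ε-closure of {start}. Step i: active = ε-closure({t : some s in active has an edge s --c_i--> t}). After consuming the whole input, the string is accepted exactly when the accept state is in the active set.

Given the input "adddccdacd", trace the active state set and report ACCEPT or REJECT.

S₀ = ε-closure({0}) = {0,1,2}
'a' @ 1: {}  — dead — no transitions
rest 'dddccdacd' ignored (set empty)
after full input: {}  (accept=1 not in)

Answer: REJECT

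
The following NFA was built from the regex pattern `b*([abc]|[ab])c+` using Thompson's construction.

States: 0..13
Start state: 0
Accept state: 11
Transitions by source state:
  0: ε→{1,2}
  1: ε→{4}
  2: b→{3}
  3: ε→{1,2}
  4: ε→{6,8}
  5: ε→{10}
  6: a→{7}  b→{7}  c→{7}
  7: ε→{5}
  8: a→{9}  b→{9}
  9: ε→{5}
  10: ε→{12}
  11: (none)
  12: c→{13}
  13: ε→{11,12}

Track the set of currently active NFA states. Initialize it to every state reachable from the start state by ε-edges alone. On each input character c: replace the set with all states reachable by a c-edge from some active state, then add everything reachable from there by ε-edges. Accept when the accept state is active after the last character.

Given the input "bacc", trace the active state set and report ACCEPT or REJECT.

S₀ = ε-closure({0}) = {0,1,2,4,6,8}
'b' @ 1: {1,2,3,4,5,6,7,8,9,10,12}
'a' @ 2: {5,7,9,10,12}
'c' @ 3: {11,12,13}  (accept∈set)
'c' @ 4: {11,12,13}  (accept∈set)
end set {11,12,13} — state 11 in

Answer: ACCEPT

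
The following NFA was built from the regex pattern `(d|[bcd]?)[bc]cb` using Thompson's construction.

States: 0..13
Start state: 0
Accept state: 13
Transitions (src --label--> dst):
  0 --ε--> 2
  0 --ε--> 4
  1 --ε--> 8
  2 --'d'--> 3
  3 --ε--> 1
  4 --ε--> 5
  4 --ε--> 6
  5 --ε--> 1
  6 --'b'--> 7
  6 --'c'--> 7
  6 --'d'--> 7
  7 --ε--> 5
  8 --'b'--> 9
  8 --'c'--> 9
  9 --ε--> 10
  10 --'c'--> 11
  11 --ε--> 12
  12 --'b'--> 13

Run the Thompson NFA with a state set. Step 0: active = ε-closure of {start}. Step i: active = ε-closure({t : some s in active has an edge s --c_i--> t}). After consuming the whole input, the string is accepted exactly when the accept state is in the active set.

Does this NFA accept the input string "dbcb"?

Answer: ACCEPT

Trace:
initial (ε-close {0}): {0,1,2,4,5,6,8}
'd' @ 1: {1,3,5,7,8}
'b' @ 2: {9,10}
'c' @ 3: {11,12}
'b' @ 4: {13}  (accept∈set)
end set {13} — state 13 in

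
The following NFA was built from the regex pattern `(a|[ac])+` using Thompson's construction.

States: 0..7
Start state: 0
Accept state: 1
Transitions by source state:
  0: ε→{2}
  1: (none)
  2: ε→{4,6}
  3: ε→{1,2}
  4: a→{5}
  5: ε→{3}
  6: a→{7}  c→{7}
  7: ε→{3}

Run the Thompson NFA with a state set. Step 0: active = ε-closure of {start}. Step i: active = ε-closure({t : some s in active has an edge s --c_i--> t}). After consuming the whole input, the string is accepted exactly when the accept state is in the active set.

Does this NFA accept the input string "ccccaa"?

initial (ε-close {0}): {0,2,4,6}
'c' @ 1: {1,2,3,4,6,7}  ✓accept
'c' @ 2: {1,2,3,4,6,7}  ✓accept
'c' @ 3: {1,2,3,4,6,7}  ✓accept
'c' @ 4: {1,2,3,4,6,7}  ✓accept
'a' @ 5: {1,2,3,4,5,6,7}  ✓accept
'a' @ 6: {1,2,3,4,5,6,7}  ✓accept
end set {1,2,3,4,5,6,7} — state 1 in

Answer: ACCEPT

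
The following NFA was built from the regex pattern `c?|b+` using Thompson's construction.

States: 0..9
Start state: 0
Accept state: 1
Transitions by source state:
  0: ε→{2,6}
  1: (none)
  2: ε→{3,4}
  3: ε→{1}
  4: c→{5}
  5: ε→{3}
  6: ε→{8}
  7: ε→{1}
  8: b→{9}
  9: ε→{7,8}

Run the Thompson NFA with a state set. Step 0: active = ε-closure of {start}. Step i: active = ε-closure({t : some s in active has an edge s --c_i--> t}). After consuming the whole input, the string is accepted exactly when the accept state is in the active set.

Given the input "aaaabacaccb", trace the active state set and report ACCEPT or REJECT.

Answer: REJECT

Derivation:
initial (ε-close {0}): {0,1,2,3,4,6,8}
'a' @ 1: {}  — no active states
rest 'aaabacaccb' ignored (set empty)
final: {}; accept 1 not in set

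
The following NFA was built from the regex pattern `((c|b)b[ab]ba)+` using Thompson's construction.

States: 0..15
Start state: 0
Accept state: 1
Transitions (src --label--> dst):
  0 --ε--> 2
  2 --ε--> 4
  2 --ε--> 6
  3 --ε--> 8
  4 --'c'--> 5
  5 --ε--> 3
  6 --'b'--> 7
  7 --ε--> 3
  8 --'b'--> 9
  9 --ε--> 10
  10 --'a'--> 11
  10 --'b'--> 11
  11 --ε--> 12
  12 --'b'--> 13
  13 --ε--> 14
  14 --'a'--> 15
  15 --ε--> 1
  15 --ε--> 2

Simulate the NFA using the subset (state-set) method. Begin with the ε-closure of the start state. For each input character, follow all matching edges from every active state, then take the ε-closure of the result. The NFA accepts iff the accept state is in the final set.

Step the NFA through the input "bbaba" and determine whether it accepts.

initial (ε-close {0}): {0,2,4,6}
'b' @ 1: {3,7,8}
'b' @ 2: {9,10}
'a' @ 3: {11,12}
'b' @ 4: {13,14}
'a' @ 5: {1,2,4,6,15}  [accepting]
end set {1,2,4,6,15} — state 1 in

Answer: ACCEPT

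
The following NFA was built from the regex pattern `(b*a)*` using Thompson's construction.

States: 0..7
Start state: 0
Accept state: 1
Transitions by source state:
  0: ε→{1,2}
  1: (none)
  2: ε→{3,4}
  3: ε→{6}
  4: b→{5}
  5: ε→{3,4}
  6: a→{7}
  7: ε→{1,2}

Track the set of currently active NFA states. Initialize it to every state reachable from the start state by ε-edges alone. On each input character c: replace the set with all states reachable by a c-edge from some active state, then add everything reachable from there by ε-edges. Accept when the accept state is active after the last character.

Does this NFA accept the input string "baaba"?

Answer: ACCEPT

Derivation:
initial (ε-close {0}): {0,1,2,3,4,6}
'b' @ 1: {3,4,5,6}
'a' @ 2: {1,2,3,4,6,7}  (accept∈set)
'a' @ 3: {1,2,3,4,6,7}  (accept∈set)
'b' @ 4: {3,4,5,6}
'a' @ 5: {1,2,3,4,6,7}  (accept∈set)
final: {1,2,3,4,6,7}; accept 1 in set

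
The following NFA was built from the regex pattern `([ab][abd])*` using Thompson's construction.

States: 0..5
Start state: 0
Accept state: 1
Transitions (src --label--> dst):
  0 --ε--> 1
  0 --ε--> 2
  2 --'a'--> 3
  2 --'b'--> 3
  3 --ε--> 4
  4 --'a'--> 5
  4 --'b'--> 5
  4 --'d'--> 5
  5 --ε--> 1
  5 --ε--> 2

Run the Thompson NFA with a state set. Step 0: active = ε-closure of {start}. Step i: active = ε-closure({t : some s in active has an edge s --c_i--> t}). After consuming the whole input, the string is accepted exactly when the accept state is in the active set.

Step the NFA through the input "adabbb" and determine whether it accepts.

initial (ε-close {0}): {0,1,2}
'a' @ 1: {3,4}
'd' @ 2: {1,2,5}  ✓accept
'a' @ 3: {3,4}
'b' @ 4: {1,2,5}  ✓accept
'b' @ 5: {3,4}
'b' @ 6: {1,2,5}  ✓accept
final: {1,2,5}; accept 1 in set

Answer: ACCEPT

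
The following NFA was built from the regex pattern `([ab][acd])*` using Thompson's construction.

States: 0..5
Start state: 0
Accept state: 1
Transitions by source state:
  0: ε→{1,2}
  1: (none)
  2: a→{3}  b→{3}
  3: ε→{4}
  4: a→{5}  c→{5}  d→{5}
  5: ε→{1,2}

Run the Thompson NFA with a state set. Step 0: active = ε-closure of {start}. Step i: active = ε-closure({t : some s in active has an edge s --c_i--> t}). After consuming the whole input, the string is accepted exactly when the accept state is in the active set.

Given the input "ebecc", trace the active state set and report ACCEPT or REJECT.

Answer: REJECT

Steps:
S₀ = ε-closure({0}) = {0,1,2}
'e' @ 1: {}  — state set empty
rest 'becc' ignored (set empty)
final: {}; accept 1 not in set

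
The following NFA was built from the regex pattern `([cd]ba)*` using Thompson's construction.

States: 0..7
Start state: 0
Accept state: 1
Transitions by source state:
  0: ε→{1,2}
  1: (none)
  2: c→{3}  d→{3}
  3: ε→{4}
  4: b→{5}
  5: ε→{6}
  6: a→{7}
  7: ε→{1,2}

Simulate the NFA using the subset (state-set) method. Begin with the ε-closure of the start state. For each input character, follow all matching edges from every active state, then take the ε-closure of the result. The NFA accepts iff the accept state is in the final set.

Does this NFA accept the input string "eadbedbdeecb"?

S₀ = ε-closure({0}) = {0,1,2}
'e' @ 1: {}  — no active states
rest 'adbedbdeecb' ignored (set empty)
end set {} — state 1 not in

Answer: REJECT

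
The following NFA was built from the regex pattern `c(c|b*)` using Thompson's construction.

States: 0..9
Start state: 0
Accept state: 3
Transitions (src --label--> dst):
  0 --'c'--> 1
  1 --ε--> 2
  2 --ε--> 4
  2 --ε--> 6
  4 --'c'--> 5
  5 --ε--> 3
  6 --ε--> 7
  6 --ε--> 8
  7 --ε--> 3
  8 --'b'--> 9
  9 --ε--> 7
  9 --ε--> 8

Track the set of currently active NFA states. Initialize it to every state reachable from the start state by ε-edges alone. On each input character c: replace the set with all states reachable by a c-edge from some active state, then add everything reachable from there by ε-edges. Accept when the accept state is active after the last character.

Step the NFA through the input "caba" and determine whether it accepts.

S₀ = ε-closure({0}) = {0}
'c' @ 1: {1,2,3,4,6,7,8}  [accepting]
'a' @ 2: {}  — state set empty
rest 'ba' ignored (set empty)
final: {}; accept 3 not in set

Answer: REJECT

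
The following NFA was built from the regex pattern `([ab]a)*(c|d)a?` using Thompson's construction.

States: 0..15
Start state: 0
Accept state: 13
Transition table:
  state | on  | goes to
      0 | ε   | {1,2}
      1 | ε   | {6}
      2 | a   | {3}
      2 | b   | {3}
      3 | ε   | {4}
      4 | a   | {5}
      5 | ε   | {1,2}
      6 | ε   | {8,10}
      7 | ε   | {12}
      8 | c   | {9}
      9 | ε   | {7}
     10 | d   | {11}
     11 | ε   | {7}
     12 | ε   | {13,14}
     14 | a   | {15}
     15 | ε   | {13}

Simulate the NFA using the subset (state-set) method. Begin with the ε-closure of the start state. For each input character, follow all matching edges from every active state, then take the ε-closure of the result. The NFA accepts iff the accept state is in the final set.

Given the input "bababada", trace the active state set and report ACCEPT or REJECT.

Answer: ACCEPT

Derivation:
start: ε-closure({0}) = {0,1,2,6,8,10}
'b' @ 1: {3,4}
'a' @ 2: {1,2,5,6,8,10}
'b' @ 3: {3,4}
'a' @ 4: {1,2,5,6,8,10}
'b' @ 5: {3,4}
'a' @ 6: {1,2,5,6,8,10}
'd' @ 7: {7,11,12,13,14}  ✓accept
'a' @ 8: {13,15}  ✓accept
final: {13,15}; accept 13 in set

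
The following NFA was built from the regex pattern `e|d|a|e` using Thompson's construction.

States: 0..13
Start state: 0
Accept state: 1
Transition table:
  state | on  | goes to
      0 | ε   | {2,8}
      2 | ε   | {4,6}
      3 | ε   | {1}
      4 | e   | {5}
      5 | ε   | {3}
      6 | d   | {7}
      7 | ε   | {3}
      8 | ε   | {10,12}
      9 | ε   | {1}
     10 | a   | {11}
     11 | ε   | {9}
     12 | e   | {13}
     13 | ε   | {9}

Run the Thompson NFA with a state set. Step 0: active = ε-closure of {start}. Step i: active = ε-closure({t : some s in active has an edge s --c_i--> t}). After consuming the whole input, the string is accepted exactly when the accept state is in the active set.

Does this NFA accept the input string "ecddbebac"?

S₀ = ε-closure({0}) = {0,2,4,6,8,10,12}
'e' @ 1: {1,3,5,9,13}  (accept∈set)
'c' @ 2: {}  — dead — no transitions
rest 'ddbebac' ignored (set empty)
after full input: {}  (accept=1 not in)

Answer: REJECT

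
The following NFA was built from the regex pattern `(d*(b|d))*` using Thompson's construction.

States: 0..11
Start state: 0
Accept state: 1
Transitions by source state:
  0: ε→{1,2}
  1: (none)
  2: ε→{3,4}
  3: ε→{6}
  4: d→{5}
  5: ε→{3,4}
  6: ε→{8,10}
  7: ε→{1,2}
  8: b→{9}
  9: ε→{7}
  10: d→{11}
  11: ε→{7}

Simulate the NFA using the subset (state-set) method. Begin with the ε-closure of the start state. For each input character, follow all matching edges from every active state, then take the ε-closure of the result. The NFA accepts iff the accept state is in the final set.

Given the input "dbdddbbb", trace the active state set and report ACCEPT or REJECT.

start: ε-closure({0}) = {0,1,2,3,4,6,8,10}
'd' @ 1: {1,2,3,4,5,6,7,8,10,11}  ✓accept
'b' @ 2: {1,2,3,4,6,7,8,9,10}  ✓accept
'd' @ 3: {1,2,3,4,5,6,7,8,10,11}  ✓accept
'd' @ 4: {1,2,3,4,5,6,7,8,10,11}  ✓accept
'd' @ 5: {1,2,3,4,5,6,7,8,10,11}  ✓accept
'b' @ 6: {1,2,3,4,6,7,8,9,10}  ✓accept
'b' @ 7: {1,2,3,4,6,7,8,9,10}  ✓accept
'b' @ 8: {1,2,3,4,6,7,8,9,10}  ✓accept
after full input: {1,2,3,4,6,7,8,9,10}  (accept=1 in)

Answer: ACCEPT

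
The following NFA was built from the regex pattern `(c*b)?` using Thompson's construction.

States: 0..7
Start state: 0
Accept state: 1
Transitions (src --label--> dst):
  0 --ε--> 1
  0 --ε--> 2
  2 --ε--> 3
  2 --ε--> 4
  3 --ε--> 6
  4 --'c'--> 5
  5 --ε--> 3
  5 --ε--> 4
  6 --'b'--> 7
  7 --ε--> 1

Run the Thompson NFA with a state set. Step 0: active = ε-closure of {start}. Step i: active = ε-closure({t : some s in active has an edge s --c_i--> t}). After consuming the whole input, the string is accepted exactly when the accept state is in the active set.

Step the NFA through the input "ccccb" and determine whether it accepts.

Answer: ACCEPT

Derivation:
start: ε-closure({0}) = {0,1,2,3,4,6}
'c' @ 1: {3,4,5,6}
'c' @ 2: {3,4,5,6}
'c' @ 3: {3,4,5,6}
'c' @ 4: {3,4,5,6}
'b' @ 5: {1,7}  (accept∈set)
after full input: {1,7}  (accept=1 in)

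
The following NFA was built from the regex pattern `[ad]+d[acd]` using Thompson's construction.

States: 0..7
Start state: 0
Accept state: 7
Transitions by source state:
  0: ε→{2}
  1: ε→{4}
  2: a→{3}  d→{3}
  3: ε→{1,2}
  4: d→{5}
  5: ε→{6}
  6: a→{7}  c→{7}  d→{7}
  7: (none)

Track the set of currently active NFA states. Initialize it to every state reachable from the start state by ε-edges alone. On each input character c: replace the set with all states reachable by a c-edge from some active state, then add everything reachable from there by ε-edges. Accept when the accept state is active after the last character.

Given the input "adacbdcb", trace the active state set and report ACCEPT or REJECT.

Answer: REJECT

Trace:
initial (ε-close {0}): {0,2}
'a' @ 1: {1,2,3,4}
'd' @ 2: {1,2,3,4,5,6}
'a' @ 3: {1,2,3,4,7}  ✓accept
'c' @ 4: {}  — dead — no transitions
rest 'bdcb' ignored (set empty)
end set {} — state 7 not in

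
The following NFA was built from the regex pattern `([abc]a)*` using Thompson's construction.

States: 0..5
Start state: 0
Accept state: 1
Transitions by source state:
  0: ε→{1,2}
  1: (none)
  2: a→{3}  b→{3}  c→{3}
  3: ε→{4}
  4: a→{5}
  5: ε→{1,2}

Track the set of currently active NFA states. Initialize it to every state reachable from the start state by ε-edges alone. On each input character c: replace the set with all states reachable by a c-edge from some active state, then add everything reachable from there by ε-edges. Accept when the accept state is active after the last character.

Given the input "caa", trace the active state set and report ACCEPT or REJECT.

Answer: REJECT

Derivation:
S₀ = ε-closure({0}) = {0,1,2}
'c' @ 1: {3,4}
'a' @ 2: {1,2,5}  (accept∈set)
'a' @ 3: {3,4}
after full input: {3,4}  (accept=1 not in)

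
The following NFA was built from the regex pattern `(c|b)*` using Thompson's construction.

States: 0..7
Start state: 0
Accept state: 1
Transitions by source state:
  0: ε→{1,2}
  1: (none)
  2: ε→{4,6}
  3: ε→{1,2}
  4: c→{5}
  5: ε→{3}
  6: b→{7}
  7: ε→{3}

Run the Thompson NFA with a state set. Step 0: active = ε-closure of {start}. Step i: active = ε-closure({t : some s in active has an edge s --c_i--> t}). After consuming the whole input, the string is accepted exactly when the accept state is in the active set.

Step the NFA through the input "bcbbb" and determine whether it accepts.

Answer: ACCEPT

Derivation:
start: ε-closure({0}) = {0,1,2,4,6}
'b' @ 1: {1,2,3,4,6,7}  ✓accept
'c' @ 2: {1,2,3,4,5,6}  ✓accept
'b' @ 3: {1,2,3,4,6,7}  ✓accept
'b' @ 4: {1,2,3,4,6,7}  ✓accept
'b' @ 5: {1,2,3,4,6,7}  ✓accept
final: {1,2,3,4,6,7}; accept 1 in set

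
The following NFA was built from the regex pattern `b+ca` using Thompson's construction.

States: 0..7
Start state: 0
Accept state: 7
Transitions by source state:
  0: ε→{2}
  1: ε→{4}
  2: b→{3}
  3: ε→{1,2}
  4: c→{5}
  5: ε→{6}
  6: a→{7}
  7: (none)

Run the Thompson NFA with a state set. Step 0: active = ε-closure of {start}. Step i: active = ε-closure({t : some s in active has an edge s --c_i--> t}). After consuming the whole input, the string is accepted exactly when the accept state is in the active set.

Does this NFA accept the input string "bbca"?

initial (ε-close {0}): {0,2}
'b' @ 1: {1,2,3,4}
'b' @ 2: {1,2,3,4}
'c' @ 3: {5,6}
'a' @ 4: {7}  ✓accept
after full input: {7}  (accept=7 in)

Answer: ACCEPT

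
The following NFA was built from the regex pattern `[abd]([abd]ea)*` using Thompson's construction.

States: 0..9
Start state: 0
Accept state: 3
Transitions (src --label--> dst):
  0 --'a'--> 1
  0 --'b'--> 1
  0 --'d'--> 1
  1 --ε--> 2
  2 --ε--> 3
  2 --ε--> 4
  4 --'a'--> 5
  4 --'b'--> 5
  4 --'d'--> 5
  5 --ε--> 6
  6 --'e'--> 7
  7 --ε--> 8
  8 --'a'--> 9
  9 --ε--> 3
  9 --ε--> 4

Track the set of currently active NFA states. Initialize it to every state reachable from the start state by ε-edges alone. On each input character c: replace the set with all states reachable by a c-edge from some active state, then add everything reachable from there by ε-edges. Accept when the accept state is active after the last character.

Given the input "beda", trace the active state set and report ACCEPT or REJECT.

start: ε-closure({0}) = {0}
'b' @ 1: {1,2,3,4}  ✓accept
'e' @ 2: {}  — no active states
rest 'da' ignored (set empty)
end set {} — state 3 not in

Answer: REJECT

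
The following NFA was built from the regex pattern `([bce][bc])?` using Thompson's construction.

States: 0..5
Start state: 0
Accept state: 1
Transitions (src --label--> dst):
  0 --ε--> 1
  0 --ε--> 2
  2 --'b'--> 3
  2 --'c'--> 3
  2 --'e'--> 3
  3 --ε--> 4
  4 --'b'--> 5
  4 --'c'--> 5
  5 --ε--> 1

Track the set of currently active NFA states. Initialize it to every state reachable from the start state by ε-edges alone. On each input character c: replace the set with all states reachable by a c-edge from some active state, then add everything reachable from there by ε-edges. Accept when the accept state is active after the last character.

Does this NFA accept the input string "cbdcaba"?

Answer: REJECT

Derivation:
S₀ = ε-closure({0}) = {0,1,2}
'c' @ 1: {3,4}
'b' @ 2: {1,5}  [accepting]
'd' @ 3: {}  — state set empty
rest 'caba' ignored (set empty)
end set {} — state 1 not in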